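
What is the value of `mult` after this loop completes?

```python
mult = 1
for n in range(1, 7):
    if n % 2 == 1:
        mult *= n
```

Product of odd numbers 1 to 6
`mult` takes the values: 1 → 3 → 15

Answer: 15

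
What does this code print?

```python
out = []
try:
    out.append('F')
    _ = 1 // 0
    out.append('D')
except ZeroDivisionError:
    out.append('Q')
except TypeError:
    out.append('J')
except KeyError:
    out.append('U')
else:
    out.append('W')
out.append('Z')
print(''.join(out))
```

Execution trace: 'F' (try body) → 'Q' (except ZeroDivisionError) → 'Z' (after the try/except). Output: FQZ

Answer: FQZ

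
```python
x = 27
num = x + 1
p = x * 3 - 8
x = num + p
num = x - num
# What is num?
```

Trace:
`x = 27` → x = 27
`num = x + 1` → num = 28
`p = x * 3 - 8` → p = 73
`x = num + p` → x = 101
`num = x - num` → num = 73
So num = 73

Answer: 73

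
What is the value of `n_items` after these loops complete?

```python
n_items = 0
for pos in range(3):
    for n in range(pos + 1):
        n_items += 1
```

Triangle: 1 + 2 + ... + 3
`n_items` takes the values: 0 → 1 → 2 → 3 → 4 → 5 → 6

Answer: 6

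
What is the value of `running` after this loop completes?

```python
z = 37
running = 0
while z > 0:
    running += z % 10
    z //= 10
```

Sum digits of 37
`running` takes the values: 0 → 7 → 10

Answer: 10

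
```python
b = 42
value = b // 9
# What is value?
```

Trace:
`b = 42` → b = 42
`value = b // 9` → value = 4
So value = 4

Answer: 4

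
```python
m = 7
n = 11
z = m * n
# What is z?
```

Trace:
`m = 7` → m = 7
`n = 11` → n = 11
`z = m * n` → z = 77
So z = 77

Answer: 77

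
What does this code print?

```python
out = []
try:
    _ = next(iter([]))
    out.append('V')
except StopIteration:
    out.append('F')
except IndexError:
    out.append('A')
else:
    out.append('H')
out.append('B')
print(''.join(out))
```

Execution trace: 'F' (except StopIteration) → 'B' (after the try/except). Output: FB

Answer: FB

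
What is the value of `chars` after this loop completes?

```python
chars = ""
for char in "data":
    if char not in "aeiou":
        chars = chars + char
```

Remove vowels from 'data'
`chars` takes the values: "" → "d" → "dt"

Answer: "dt"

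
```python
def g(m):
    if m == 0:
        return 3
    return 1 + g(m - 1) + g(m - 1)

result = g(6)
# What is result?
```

g(m) = 1 + 2·g(m-1), g(0)=3. Closed form: (3+1)·2^6 - 1 = 255.

Answer: 255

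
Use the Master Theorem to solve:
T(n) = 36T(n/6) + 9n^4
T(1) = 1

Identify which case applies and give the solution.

a=36, b=6, f(n)=9n^4. log_6(36) = 2. Since c=4 > 2 and the regularity condition holds (36(n/6)^4 = (36/6^4)n^4 with 36/6^4 < 1), Case 3 applies: T(n) = Θ(f(n)) = O(n^4).

Answer: O(n^4) - Case 3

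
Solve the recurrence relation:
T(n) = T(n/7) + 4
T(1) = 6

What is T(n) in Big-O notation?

Each step divides n by 7 and adds 4. After log_7(n) steps we reach T(1)=6. So T(n) = 4·log_7(n) + 6 = O(log n).

Answer: O(log n)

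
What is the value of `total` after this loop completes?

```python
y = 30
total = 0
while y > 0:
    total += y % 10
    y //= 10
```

Sum digits of 30
`total` takes the values: 0 → 3

Answer: 3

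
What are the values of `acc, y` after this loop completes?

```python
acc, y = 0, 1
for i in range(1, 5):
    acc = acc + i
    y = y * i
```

Sum and factorial of 1 to 4
`acc, y` takes the values: (0, 1) → (1, 1) → (3, 1) → (3, 2) → (6, 2) → (6, 6) → (10, 6) → (10, 24)

Answer: 10, 24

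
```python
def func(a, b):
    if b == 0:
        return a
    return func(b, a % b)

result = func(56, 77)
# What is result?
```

func(56, 77) -> func(77, 56) -> func(56, 21) -> func(21, 14) -> func(14, 7) -> func(7, 0) -> 7

Answer: 7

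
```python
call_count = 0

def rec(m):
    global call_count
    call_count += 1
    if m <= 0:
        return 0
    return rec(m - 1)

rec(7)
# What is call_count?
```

Linear recursion stepping by 1: 8 calls from m=7 down to ≤0.

Answer: 8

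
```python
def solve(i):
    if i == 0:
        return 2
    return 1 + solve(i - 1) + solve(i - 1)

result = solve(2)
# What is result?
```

solve(i) = 1 + 2·solve(i-1), solve(0)=2. Closed form: (2+1)·2^2 - 1 = 11.

Answer: 11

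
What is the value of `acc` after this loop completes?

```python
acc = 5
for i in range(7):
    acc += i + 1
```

Start at 5, add 1 to 7 = 33
`acc` takes the values: 5 → 6 → 8 → 11 → 15 → 20 → 26 → 33

Answer: 33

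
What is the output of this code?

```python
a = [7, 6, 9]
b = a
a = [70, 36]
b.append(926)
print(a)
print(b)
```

Key concept: rebinding vs mutation: a is rebound to a new list, b still points at the original.
Step by step:
`a = [7, 6, 9]` → a = [7, 6, 9]
`b = a` → b = [7, 6, 9] (same object as a)
`a = [70, 36]` → a = [70, 36]
`b.append(926)` → b = [7, 6, 9, 926]
`print(a)` → prints [70, 36]
`print(b)` → prints [7, 6, 9, 926]

Answer:
[70, 36]
[7, 6, 9, 926]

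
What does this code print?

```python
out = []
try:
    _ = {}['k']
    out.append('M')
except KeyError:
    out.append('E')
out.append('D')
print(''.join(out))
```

Execution trace: 'E' (except KeyError) → 'D' (after the try/except). Output: ED

Answer: ED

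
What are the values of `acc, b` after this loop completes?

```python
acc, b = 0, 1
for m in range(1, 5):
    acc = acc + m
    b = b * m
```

Sum and factorial of 1 to 4
`acc, b` takes the values: (0, 1) → (1, 1) → (3, 1) → (3, 2) → (6, 2) → (6, 6) → (10, 6) → (10, 24)

Answer: 10, 24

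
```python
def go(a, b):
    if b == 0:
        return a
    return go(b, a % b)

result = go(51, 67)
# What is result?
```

go(51, 67) -> go(67, 51) -> go(51, 16) -> go(16, 3) -> go(3, 1) -> go(1, 0) -> 1

Answer: 1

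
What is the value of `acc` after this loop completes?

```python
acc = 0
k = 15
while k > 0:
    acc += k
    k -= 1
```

Sum 15 down to 1
`acc` takes the values: 0 → 15 → 29 → 42 → 54 → 65 → 75 → 84 → 92 → 99 → 105 → 110 → 114 → 117 → 119 → 120

Answer: 120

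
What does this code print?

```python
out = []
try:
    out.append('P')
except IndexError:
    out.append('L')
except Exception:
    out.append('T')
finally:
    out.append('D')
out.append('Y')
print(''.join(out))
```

Execution trace: 'P' (try body, no exception) → 'D' (finally) → 'Y' (after the try/except). Output: PDY

Answer: PDY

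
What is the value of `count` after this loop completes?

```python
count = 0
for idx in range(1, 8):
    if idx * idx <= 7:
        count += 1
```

Count numbers where idx² ≤ 7
`count` takes the values: 0 → 1 → 2

Answer: 2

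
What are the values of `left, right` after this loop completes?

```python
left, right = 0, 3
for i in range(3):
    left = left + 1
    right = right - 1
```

left goes 0→3, right goes 3→0
`left, right` takes the values: (0, 3) → (1, 3) → (1, 2) → (2, 2) → (2, 1) → (3, 1) → (3, 0)

Answer: 3, 0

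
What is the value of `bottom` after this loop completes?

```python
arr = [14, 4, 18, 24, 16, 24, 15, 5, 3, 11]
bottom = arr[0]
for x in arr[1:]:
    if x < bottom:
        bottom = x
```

Minimum of [14, 4, 18, 24, 16, 24, 15, 5, 3, 11]
`bottom` takes the values: 14 → 4 → 3

Answer: 3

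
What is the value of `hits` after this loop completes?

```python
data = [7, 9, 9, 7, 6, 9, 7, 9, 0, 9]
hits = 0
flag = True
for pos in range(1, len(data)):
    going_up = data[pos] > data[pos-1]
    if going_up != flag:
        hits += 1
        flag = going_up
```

Count direction changes in [7, 9, 9, 7, 6, 9, 7, 9, 0, 9]
`hits` takes the values: 0 → 1 → 2 → 3 → 4 → 5 → 6

Answer: 6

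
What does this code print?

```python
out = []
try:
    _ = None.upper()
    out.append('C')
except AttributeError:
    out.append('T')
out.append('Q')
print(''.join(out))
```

Execution trace: 'T' (except AttributeError) → 'Q' (after the try/except). Output: TQ

Answer: TQ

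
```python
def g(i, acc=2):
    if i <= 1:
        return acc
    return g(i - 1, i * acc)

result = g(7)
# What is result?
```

Accumulator trace (n, acc): (7, 2) -> (6, 14) -> (5, 84) -> (4, 420) -> (3, 1680) -> (2, 5040) -> (1, 10080) -> return 10080

Answer: 10080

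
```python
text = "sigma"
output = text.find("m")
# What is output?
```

Trace:
`text = "sigma"` → text = 'sigma'
`output = text.find("m")` → output = 3
So output = 3

Answer: 3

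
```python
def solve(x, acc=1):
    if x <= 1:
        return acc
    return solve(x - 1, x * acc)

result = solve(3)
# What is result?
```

Accumulator trace (n, acc): (3, 1) -> (2, 3) -> (1, 6) -> return 6

Answer: 6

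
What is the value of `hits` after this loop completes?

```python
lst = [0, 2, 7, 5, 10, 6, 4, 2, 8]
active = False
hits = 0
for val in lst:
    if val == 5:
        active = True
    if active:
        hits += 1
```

Count elements after first 5 in [0, 2, 7, 5, 10, 6, 4, 2, 8]
`hits` takes the values: 0 → 1 → 2 → 3 → 4 → 5 → 6

Answer: 6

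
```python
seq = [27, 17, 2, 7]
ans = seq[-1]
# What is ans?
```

Trace:
`seq = [27, 17, 2, 7]` → seq = [27, 17, 2, 7]
`ans = seq[-1]` → ans = 7
So ans = 7

Answer: 7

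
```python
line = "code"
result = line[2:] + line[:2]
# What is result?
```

Trace:
`line = "code"` → line = 'code'
`result = line[2:] + line[:2]` → result = 'deco'
So result = 'deco'

Answer: 'deco'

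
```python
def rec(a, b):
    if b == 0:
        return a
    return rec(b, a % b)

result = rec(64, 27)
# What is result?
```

rec(64, 27) -> rec(27, 10) -> rec(10, 7) -> rec(7, 3) -> rec(3, 1) -> rec(1, 0) -> 1

Answer: 1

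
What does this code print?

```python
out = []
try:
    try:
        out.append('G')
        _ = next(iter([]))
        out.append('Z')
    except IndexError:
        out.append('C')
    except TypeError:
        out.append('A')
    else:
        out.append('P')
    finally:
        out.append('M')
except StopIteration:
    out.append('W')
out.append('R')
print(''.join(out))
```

Execution trace: 'G' (try body) → 'M' (finally) → 'W' (outer except StopIteration) → 'R' (after the try/except). Output: GMWR

Answer: GMWR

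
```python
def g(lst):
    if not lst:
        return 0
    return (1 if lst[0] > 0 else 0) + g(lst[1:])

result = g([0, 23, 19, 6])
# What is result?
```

Count of positive elements in [0, 23, 19, 6] = 3

Answer: 3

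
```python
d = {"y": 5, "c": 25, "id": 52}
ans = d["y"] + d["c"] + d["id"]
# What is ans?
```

Trace:
`d = {"y": 5, "c": 25, "id": 52}` → d = {'y': 5, 'c': 25, 'id': 52}
`ans = d["y"] + d["c"] + d["id"]` → ans = 82
So ans = 82

Answer: 82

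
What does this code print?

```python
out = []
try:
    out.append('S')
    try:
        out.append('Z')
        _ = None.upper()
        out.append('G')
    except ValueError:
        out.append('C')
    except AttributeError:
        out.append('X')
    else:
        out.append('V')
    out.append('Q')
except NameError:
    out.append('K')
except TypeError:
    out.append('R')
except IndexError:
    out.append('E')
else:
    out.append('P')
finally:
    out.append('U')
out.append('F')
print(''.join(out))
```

Execution trace: 'S' (try body) → 'Z' (inner try body) → 'X' (inner except AttributeError) → 'Q' (try body, no exception) → 'P' (else) → 'U' (finally) → 'F' (after the try/except). Output: SZXQPUF

Answer: SZXQPUF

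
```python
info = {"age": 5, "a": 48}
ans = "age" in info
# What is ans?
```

Trace:
`info = {"age": 5, "a": 48}` → info = {'age': 5, 'a': 48}
`ans = "age" in info` → ans = True
So ans = True

Answer: True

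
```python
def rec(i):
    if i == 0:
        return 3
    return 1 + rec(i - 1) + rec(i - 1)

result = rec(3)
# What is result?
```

rec(i) = 1 + 2·rec(i-1), rec(0)=3. Closed form: (3+1)·2^3 - 1 = 31.

Answer: 31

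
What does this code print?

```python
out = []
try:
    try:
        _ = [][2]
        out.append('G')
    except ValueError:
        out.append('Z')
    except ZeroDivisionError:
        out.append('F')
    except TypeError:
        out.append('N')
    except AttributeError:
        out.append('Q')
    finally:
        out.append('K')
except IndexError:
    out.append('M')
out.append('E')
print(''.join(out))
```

Execution trace: 'K' (finally) → 'M' (outer except IndexError) → 'E' (after the try/except). Output: KME

Answer: KME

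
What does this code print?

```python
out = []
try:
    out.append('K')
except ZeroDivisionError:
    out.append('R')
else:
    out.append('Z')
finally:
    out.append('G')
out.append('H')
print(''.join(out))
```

Execution trace: 'K' (try body, no exception) → 'Z' (else) → 'G' (finally) → 'H' (after the try/except). Output: KZGH

Answer: KZGH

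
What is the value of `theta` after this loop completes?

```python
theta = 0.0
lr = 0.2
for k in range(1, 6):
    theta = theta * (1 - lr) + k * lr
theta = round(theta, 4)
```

Moving average with lr=0.2
`theta` takes the values: 0.0 → 0.2 → 0.56 → 1.048 → 1.6384 → 2.31072 → 2.3107

Answer: 2.3107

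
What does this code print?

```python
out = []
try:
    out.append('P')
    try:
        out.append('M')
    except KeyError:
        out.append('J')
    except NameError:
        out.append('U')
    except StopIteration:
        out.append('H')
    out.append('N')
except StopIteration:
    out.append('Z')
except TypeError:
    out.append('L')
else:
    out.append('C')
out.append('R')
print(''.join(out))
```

Execution trace: 'P' (try body) → 'M' (inner try body, no exception) → 'N' (try body, no exception) → 'C' (else) → 'R' (after the try/except). Output: PMNCR

Answer: PMNCR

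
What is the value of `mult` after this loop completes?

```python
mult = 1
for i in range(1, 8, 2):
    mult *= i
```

Product of 1, 3, 5, ... up to 7
`mult` takes the values: 1 → 3 → 15 → 105

Answer: 105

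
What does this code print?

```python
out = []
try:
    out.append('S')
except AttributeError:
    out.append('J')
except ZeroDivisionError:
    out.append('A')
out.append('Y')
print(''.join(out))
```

Execution trace: 'S' (try body, no exception) → 'Y' (after the try/except). Output: SY

Answer: SY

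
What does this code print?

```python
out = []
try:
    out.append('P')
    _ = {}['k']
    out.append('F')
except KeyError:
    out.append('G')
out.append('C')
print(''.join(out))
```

Execution trace: 'P' (try body) → 'G' (except KeyError) → 'C' (after the try/except). Output: PGC

Answer: PGC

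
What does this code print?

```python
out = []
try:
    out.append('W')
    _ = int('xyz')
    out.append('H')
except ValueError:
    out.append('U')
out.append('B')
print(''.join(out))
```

Execution trace: 'W' (try body) → 'U' (except ValueError) → 'B' (after the try/except). Output: WUB

Answer: WUB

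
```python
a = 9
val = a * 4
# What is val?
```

Trace:
`a = 9` → a = 9
`val = a * 4` → val = 36
So val = 36

Answer: 36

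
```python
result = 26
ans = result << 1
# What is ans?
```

Trace:
`result = 26` → result = 26
`ans = result << 1` → ans = 52
So ans = 52

Answer: 52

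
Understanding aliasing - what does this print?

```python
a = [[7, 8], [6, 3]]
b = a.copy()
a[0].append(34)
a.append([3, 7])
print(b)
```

Key concept: shallow copy with nested lists.
Step by step:
`a = [[7, 8], [6, 3]]` → a = [[7, 8], [6, 3]]
`b = a.copy()` → b = [[7, 8], [6, 3]]
`a[0].append(34)` → a = [[7, 8, 34], [6, 3]]; b = [[7, 8, 34], [6, 3]]
`a.append([3, 7])` → a = [[7, 8, 34], [6, 3], [3, 7]]
`print(b)` → prints [[7, 8, 34], [6, 3]]

Answer: [[7, 8, 34], [6, 3]]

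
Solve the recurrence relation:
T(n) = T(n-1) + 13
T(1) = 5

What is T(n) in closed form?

Unrolling: T(n) = T(1) + 13·(n-1) = 5 + 13(n-1) = 13n - 8.

Answer: T(n) = 13n - 8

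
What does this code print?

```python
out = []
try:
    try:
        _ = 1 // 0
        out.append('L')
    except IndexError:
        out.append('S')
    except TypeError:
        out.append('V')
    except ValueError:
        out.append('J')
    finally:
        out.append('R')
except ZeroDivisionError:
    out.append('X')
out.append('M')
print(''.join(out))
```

Execution trace: 'R' (finally) → 'X' (outer except ZeroDivisionError) → 'M' (after the try/except). Output: RXM

Answer: RXM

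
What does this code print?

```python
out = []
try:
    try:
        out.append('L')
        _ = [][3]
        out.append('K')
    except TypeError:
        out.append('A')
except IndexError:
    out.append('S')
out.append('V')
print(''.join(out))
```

Execution trace: 'L' (try body) → 'S' (outer except IndexError) → 'V' (after the try/except). Output: LSV

Answer: LSV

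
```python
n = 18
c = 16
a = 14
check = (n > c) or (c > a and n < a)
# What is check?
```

Trace:
`n = 18` → n = 18
`c = 16` → c = 16
`a = 14` → a = 14
`check = (n > c) or (c > a and n < a)` → check = True
So check = True

Answer: True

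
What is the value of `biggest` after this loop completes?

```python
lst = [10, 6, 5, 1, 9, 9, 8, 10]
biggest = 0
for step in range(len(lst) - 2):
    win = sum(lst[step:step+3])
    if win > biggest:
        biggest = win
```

Max sum of 3-element window in [10, 6, 5, 1, 9, 9, 8, 10]
`biggest` takes the values: 0 → 21 → 26 → 27

Answer: 27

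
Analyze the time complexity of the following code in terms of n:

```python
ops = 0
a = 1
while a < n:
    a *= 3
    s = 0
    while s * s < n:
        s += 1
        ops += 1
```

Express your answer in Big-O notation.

Each loop level contributes: log n × √n. Multiplying the contributions gives O(√n log n).

Answer: O(√n log n)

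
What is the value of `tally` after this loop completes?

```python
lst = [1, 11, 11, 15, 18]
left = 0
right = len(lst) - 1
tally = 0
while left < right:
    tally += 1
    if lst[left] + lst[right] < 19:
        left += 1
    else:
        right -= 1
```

Steps to find pair summing to 19
`tally` takes the values: 0 → 1 → 2 → 3 → 4

Answer: 4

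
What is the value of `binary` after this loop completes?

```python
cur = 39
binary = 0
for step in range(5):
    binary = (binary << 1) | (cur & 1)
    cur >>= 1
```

Reverse lowest 5 bits of 39
`binary` takes the values: 0 → 1 → 3 → 7 → 14 → 28

Answer: 28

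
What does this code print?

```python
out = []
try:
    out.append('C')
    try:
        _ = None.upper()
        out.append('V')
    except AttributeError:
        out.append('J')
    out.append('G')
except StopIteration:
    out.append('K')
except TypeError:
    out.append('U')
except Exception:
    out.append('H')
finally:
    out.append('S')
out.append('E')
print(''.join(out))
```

Execution trace: 'C' (try body) → 'J' (inner except AttributeError) → 'G' (try body, no exception) → 'S' (finally) → 'E' (after the try/except). Output: CJGSE

Answer: CJGSE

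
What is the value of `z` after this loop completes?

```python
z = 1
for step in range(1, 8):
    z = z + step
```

Start at 1, add 1 through 7
`z` takes the values: 1 → 2 → 4 → 7 → 11 → 16 → 22 → 29

Answer: 29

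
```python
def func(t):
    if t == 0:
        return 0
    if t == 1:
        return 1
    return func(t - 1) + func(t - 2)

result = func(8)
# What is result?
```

Build up from base cases: func(0)=0, func(1)=1, func(2)=1, func(3)=2, func(4)=3, func(5)=5, func(6)=8, ..., func(8)=21

Answer: 21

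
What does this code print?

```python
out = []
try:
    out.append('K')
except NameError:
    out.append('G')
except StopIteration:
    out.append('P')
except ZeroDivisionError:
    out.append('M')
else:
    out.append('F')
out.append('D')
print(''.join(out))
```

Execution trace: 'K' (try body, no exception) → 'F' (else) → 'D' (after the try/except). Output: KFD

Answer: KFD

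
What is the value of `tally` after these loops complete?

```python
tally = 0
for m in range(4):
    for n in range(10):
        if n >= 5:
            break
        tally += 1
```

Inner breaks at 5, outer runs 4 times
`tally` takes the values: 0 → 1 → 2 → 3 → 4 → 5 → 6 → 7 → 8 → 9 → 10 → 11 → 12 → 13 → 14 → 15 → 16 → 17 → 18 → 19 → 20

Answer: 20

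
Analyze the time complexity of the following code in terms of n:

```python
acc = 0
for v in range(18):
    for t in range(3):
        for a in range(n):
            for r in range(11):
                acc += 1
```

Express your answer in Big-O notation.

Each loop level contributes: 1 × 1 × n × 1. Multiplying the contributions gives O(n).

Answer: O(n)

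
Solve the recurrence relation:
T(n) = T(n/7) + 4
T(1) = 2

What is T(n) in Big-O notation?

Each step divides n by 7 and adds 4. After log_7(n) steps we reach T(1)=2. So T(n) = 4·log_7(n) + 2 = O(log n).

Answer: O(log n)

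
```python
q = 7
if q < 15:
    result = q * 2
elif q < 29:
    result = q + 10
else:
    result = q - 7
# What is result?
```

Trace:
`q = 7` → q = 7
`if q < 15: ...` → q < 15 is True → result = 14
So result = 14

Answer: 14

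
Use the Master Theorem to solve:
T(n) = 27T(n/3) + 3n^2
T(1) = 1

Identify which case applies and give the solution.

a=27, b=3, f(n)=3n^2. log_3(27) = 3. Since c=2 < 3, Case 1 applies: T(n) = Θ(n^log_b(a)) = O(n^3).

Answer: O(n^3) - Case 1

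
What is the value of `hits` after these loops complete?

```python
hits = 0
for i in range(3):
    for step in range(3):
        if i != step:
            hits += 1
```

3² - 3 (exclude diagonal)
`hits` takes the values: 0 → 1 → 2 → 3 → 4 → 5 → 6

Answer: 6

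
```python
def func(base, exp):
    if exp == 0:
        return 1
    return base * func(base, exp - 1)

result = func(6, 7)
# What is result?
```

func(6, 7) = 6 * 6 * 6 * 6 * 6 * 6 * 6 = 279936

Answer: 279936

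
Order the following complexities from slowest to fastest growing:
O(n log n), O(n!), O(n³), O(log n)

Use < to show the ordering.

Ordered by growth rate: O(log n) < O(n log n) < O(n³) < O(n!)

Answer: O(log n) < O(n log n) < O(n³) < O(n!)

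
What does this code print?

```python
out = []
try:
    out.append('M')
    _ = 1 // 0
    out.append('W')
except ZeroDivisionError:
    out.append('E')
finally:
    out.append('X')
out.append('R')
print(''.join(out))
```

Execution trace: 'M' (try body) → 'E' (except ZeroDivisionError) → 'X' (finally) → 'R' (after the try/except). Output: MEXR

Answer: MEXR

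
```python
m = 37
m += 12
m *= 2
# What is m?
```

Trace:
`m = 37` → m = 37
`m += 12` → m = 49
`m *= 2` → m = 98
So m = 98

Answer: 98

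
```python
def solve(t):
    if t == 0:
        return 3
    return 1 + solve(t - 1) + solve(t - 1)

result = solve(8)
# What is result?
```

solve(t) = 1 + 2·solve(t-1), solve(0)=3. Closed form: (3+1)·2^8 - 1 = 1023.

Answer: 1023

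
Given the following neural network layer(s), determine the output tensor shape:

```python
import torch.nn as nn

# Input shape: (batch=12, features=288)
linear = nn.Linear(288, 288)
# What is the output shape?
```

Input: (12, 288) -> Output: (12, 288)

Answer: (12, 288)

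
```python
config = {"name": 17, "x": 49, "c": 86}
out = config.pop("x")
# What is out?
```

Trace:
`config = {"name": 17, "x": 49, "c": 86}` → config = {'name': 17, 'x': 49, 'c': 86}
`out = config.pop("x")` → config = {'name': 17, 'c': 86}; out = 49
So out = 49

Answer: 49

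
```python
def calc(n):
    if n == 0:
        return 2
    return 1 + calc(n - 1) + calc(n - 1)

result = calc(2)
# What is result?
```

calc(n) = 1 + 2·calc(n-1), calc(0)=2. Closed form: (2+1)·2^2 - 1 = 11.

Answer: 11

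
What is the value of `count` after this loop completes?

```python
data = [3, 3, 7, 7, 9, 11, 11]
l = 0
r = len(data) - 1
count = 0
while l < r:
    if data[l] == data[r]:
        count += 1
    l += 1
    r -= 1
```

Count matching pairs from ends
`count` takes the values: 0

Answer: 0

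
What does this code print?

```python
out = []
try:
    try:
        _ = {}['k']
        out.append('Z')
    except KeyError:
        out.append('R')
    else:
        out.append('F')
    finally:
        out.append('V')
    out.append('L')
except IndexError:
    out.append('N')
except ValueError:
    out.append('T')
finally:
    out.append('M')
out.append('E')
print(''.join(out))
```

Execution trace: 'R' (inner except KeyError) → 'V' (inner finally) → 'L' (try body, no exception) → 'M' (finally) → 'E' (after the try/except). Output: RVLME

Answer: RVLME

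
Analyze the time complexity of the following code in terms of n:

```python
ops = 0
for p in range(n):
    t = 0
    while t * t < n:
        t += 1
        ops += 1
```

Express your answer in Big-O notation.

Each loop level contributes: n × √n. Multiplying the contributions gives O(n√n).

Answer: O(n√n)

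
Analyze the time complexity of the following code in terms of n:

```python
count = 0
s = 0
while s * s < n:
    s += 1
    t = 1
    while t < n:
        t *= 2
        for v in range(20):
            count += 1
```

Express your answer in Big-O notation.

Each loop level contributes: √n × log n × 1. Multiplying the contributions gives O(√n log n).

Answer: O(√n log n)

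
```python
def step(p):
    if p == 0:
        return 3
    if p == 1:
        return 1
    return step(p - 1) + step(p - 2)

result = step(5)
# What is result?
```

Build up from base cases: step(0)=3, step(1)=1, step(2)=4, step(3)=5, step(4)=9, step(5)=14

Answer: 14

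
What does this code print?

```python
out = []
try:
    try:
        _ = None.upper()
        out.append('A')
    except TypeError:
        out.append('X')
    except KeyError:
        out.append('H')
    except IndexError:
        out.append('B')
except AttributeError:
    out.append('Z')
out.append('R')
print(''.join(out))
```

Execution trace: 'Z' (outer except AttributeError) → 'R' (after the try/except). Output: ZR

Answer: ZR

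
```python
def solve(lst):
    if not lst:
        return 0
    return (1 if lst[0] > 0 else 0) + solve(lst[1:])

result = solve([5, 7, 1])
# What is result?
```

Count of positive elements in [5, 7, 1] = 3

Answer: 3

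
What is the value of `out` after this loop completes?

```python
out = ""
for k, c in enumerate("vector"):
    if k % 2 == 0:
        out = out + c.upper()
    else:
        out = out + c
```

Uppercase even positions in 'vector'
`out` takes the values: "" → "V" → "Ve" → "VeC" → "VeCt" → "VeCtO" → "VeCtOr"

Answer: "VeCtOr"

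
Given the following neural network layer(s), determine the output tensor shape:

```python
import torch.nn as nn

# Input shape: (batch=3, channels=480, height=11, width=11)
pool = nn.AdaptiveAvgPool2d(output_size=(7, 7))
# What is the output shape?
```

Input: (3, 480, 11, 11) -> Output: (3, 480, 7, 7)

Answer: (3, 480, 7, 7)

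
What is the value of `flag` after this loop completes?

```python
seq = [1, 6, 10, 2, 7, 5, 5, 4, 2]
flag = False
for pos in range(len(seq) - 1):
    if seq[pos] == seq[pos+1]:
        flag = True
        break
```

Check consecutive duplicates in [1, 6, 10, 2, 7, 5, 5, 4, 2]
`flag` takes the values: False → True

Answer: True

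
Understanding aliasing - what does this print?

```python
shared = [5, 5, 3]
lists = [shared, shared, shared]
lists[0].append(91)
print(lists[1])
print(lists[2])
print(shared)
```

Key concept: list of same reference.
Step by step:
`shared = [5, 5, 3]` → shared = [5, 5, 3]
`lists = [shared, shared, shared]` → lists = [[5, 5, 3], [5, 5, 3], [5, 5, 3]]
`lists[0].append(91)` → shared = [5, 5, 3, 91]; lists = [[5, 5, 3, 91], [5, 5, 3, 91], [5, 5, 3, 91]]
`print(lists[1])` → prints [5, 5, 3, 91]
`print(lists[2])` → prints [5, 5, 3, 91]
`print(shared)` → prints [5, 5, 3, 91]

Answer:
[5, 5, 3, 91]
[5, 5, 3, 91]
[5, 5, 3, 91]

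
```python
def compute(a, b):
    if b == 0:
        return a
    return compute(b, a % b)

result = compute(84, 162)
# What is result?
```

compute(84, 162) -> compute(162, 84) -> compute(84, 78) -> compute(78, 6) -> compute(6, 0) -> 6

Answer: 6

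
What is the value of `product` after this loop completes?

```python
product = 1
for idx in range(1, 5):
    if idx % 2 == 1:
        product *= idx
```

Product of odd numbers 1 to 4
`product` takes the values: 1 → 3

Answer: 3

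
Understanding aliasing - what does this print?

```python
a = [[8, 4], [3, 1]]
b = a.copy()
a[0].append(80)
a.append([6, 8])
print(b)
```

Key concept: shallow copy with nested lists.
Step by step:
`a = [[8, 4], [3, 1]]` → a = [[8, 4], [3, 1]]
`b = a.copy()` → b = [[8, 4], [3, 1]]
`a[0].append(80)` → a = [[8, 4, 80], [3, 1]]; b = [[8, 4, 80], [3, 1]]
`a.append([6, 8])` → a = [[8, 4, 80], [3, 1], [6, 8]]
`print(b)` → prints [[8, 4, 80], [3, 1]]

Answer: [[8, 4, 80], [3, 1]]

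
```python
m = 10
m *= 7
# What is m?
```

Trace:
`m = 10` → m = 10
`m *= 7` → m = 70
So m = 70

Answer: 70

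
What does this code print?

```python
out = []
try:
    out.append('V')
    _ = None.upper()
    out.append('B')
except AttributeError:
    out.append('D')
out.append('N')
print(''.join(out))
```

Execution trace: 'V' (try body) → 'D' (except AttributeError) → 'N' (after the try/except). Output: VDN

Answer: VDN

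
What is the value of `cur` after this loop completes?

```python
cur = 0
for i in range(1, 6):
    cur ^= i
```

XOR of 1 to 5
`cur` takes the values: 0 → 1 → 3 → 0 → 4 → 1

Answer: 1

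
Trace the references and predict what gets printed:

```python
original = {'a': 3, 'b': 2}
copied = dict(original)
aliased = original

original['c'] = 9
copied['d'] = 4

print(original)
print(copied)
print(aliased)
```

Key concept: dict() creates copy, assignment creates alias.
Step by step:
`original = {'a': 3, 'b': 2}` → original = {'a': 3, 'b': 2}
`copied = dict(original)` → copied = {'a': 3, 'b': 2}
`aliased = original` → aliased = {'a': 3, 'b': 2} (same object as original)
`original['c'] = 9` → original = {'a': 3, 'b': 2, 'c': 9} (same object as aliased); aliased = {'a': 3, 'b': 2, 'c': 9} (same object as original)
`copied['d'] = 4` → copied = {'a': 3, 'b': 2, 'd': 4}
`print(original)` → prints {'a': 3, 'b': 2, 'c': 9}
`print(copied)` → prints {'a': 3, 'b': 2, 'd': 4}
`print(aliased)` → prints {'a': 3, 'b': 2, 'c': 9}

Answer:
{'a': 3, 'b': 2, 'c': 9}
{'a': 3, 'b': 2, 'd': 4}
{'a': 3, 'b': 2, 'c': 9}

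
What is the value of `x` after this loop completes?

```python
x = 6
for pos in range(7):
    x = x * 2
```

Multiply by 2, 7 times: 6 * 2^7 = 768
`x` takes the values: 6 → 12 → 24 → 48 → 96 → 192 → 384 → 768

Answer: 768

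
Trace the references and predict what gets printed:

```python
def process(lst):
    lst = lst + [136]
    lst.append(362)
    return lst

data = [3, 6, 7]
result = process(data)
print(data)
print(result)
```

Key concept: rebinding parameter vs mutation.
Step by step:
`data = [3, 6, 7]` → data = [3, 6, 7]
`result = process(data)` → result = [3, 6, 7, 136, 362]
`print(data)` → prints [3, 6, 7]
`print(result)` → prints [3, 6, 7, 136, 362]

Answer:
[3, 6, 7]
[3, 6, 7, 136, 362]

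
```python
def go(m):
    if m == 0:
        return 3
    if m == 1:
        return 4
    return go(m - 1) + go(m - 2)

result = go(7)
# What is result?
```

Build up from base cases: go(0)=3, go(1)=4, go(2)=7, go(3)=11, go(4)=18, go(5)=29, go(6)=47, ..., go(7)=76

Answer: 76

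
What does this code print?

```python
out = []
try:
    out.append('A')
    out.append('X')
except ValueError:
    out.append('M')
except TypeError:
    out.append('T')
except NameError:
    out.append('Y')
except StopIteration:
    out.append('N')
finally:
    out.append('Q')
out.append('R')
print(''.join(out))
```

Execution trace: 'A' (try body) → 'X' (try body, no exception) → 'Q' (finally) → 'R' (after the try/except). Output: AXQR

Answer: AXQR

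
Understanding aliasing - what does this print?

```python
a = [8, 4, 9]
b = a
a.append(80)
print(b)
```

Key concept: basic list aliasing.
Step by step:
`a = [8, 4, 9]` → a = [8, 4, 9]
`b = a` → b = [8, 4, 9] (same object as a)
`a.append(80)` → a = [8, 4, 9, 80] (same object as b); b = [8, 4, 9, 80] (same object as a)
`print(b)` → prints [8, 4, 9, 80]

Answer: [8, 4, 9, 80]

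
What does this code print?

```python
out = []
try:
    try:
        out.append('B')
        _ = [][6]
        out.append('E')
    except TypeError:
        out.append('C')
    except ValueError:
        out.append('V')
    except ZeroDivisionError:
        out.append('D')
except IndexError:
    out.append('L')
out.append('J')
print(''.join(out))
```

Execution trace: 'B' (try body) → 'L' (outer except IndexError) → 'J' (after the try/except). Output: BLJ

Answer: BLJ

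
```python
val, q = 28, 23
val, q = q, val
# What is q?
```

Trace:
`val, q = 28, 23` → val = 28; q = 23
`val, q = q, val` → val = 23; q = 28
So q = 28

Answer: 28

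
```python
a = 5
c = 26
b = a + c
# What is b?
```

Trace:
`a = 5` → a = 5
`c = 26` → c = 26
`b = a + c` → b = 31
So b = 31

Answer: 31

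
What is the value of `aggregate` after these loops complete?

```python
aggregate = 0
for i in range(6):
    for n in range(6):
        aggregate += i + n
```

Sum of all i+n for i,n in 6x6
`aggregate` takes the values: 0 → 1 → 3 → 6 → 10 → 15 → 16 → 18 → 21 → 25 → 30 → 36 → 38 → 41 → 45 → 50 → 56 → 63 → 66 → 70 → 75 → 81 → 88 → 96 → 100 → 105 → 111 → 118 → 126 → 135 → 140 → 146 → 153 → 161 → 170 → 180

Answer: 180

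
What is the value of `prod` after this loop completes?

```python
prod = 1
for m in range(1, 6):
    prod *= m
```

5! = 120
`prod` takes the values: 1 → 2 → 6 → 24 → 120

Answer: 120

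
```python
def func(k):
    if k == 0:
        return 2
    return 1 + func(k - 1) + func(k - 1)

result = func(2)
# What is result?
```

func(k) = 1 + 2·func(k-1), func(0)=2. Closed form: (2+1)·2^2 - 1 = 11.

Answer: 11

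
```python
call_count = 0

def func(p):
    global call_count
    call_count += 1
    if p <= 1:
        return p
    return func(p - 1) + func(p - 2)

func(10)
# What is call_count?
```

Calls(p) = 1 + Calls(p-1) + Calls(p-2); Calls(0)=Calls(1)=1. For p=10 this gives 177.

Answer: 177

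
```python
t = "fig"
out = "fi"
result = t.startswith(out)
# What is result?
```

Trace:
`t = "fig"` → t = 'fig'
`out = "fi"` → out = 'fi'
`result = t.startswith(out)` → result = True
So result = True

Answer: True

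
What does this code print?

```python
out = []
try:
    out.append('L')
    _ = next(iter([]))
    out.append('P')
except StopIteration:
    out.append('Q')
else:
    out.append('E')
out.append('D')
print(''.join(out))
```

Execution trace: 'L' (try body) → 'Q' (except StopIteration) → 'D' (after the try/except). Output: LQD

Answer: LQD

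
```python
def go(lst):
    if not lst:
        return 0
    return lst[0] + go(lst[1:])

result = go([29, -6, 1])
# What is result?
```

29 + (-6) + 1 + 0 = 24

Answer: 24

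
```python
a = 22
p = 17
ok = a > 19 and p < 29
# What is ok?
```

Trace:
`a = 22` → a = 22
`p = 17` → p = 17
`ok = a > 19 and p < 29` → ok = True
So ok = True

Answer: True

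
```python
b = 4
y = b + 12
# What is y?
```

Trace:
`b = 4` → b = 4
`y = b + 12` → y = 16
So y = 16

Answer: 16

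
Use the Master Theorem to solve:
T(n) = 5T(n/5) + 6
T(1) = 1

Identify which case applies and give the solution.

a=5, b=5, f(n)=6. log_5(5) = 1. Since c=0 < 1, Case 1 applies: T(n) = Θ(n^log_b(a)) = O(n).

Answer: O(n) - Case 1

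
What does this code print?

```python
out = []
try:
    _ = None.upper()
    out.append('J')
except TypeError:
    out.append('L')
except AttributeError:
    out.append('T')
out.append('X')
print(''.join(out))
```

Execution trace: 'T' (except AttributeError) → 'X' (after the try/except). Output: TX

Answer: TX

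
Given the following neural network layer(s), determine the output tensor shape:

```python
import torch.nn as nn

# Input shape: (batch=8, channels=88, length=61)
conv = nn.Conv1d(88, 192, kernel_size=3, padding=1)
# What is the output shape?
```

Input: (8, 88, 61) -> Output: (8, 192, 61)

Answer: (8, 192, 61)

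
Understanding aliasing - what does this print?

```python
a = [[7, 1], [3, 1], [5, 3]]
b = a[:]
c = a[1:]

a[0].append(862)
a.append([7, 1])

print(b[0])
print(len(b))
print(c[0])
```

Key concept: slice with nested mutation.
Step by step:
`a = [[7, 1], [3, 1], [5, 3]]` → a = [[7, 1], [3, 1], [5, 3]]
`b = a[:]` → b = [[7, 1], [3, 1], [5, 3]]
`c = a[1:]` → c = [[3, 1], [5, 3]]
`a[0].append(862)` → a = [[7, 1, 862], [3, 1], [5, 3]]; b = [[7, 1, 862], [3, 1], [5, 3]]
`a.append([7, 1])` → a = [[7, 1, 862], [3, 1], [5, 3], [7, 1]]
`print(b[0])` → prints [7, 1, 862]
`print(len(b))` → prints 3
`print(c[0])` → prints [3, 1]

Answer:
[7, 1, 862]
3
[3, 1]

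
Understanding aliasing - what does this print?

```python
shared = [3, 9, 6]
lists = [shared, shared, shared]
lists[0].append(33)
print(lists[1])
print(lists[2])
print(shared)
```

Key concept: list of same reference.
Step by step:
`shared = [3, 9, 6]` → shared = [3, 9, 6]
`lists = [shared, shared, shared]` → lists = [[3, 9, 6], [3, 9, 6], [3, 9, 6]]
`lists[0].append(33)` → shared = [3, 9, 6, 33]; lists = [[3, 9, 6, 33], [3, 9, 6, 33], [3, 9, 6, 33]]
`print(lists[1])` → prints [3, 9, 6, 33]
`print(lists[2])` → prints [3, 9, 6, 33]
`print(shared)` → prints [3, 9, 6, 33]

Answer:
[3, 9, 6, 33]
[3, 9, 6, 33]
[3, 9, 6, 33]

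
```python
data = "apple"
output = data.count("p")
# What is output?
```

Trace:
`data = "apple"` → data = 'apple'
`output = data.count("p")` → output = 2
So output = 2

Answer: 2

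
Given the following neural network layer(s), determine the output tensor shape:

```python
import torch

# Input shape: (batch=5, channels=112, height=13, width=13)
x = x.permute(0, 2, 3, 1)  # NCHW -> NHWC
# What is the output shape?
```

Input: (5, 112, 13, 13) -> Output: (5, 13, 13, 112)

Answer: (5, 13, 13, 112)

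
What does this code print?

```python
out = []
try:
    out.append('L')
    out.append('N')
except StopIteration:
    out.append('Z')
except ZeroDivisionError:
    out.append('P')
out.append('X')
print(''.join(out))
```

Execution trace: 'L' (try body) → 'N' (try body, no exception) → 'X' (after the try/except). Output: LNX

Answer: LNX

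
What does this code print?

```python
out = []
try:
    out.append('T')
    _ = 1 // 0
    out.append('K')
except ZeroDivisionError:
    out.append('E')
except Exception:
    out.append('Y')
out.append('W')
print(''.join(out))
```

Execution trace: 'T' (try body) → 'E' (except ZeroDivisionError) → 'W' (after the try/except). Output: TEW

Answer: TEW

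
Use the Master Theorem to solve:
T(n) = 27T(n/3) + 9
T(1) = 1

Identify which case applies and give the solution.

a=27, b=3, f(n)=9. log_3(27) = 3. Since c=0 < 3, Case 1 applies: T(n) = Θ(n^log_b(a)) = O(n^3).

Answer: O(n^3) - Case 1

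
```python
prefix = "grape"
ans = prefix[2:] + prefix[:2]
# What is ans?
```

Trace:
`prefix = "grape"` → prefix = 'grape'
`ans = prefix[2:] + prefix[:2]` → ans = 'apegr'
So ans = 'apegr'

Answer: 'apegr'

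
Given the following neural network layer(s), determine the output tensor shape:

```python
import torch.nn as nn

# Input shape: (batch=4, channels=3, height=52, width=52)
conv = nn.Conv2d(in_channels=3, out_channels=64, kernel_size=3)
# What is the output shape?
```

Input: (4, 3, 52, 52) -> Output: (4, 64, 50, 50)

Answer: (4, 64, 50, 50)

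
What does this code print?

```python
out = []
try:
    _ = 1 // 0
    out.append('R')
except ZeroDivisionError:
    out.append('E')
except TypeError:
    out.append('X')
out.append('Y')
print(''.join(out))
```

Execution trace: 'E' (except ZeroDivisionError) → 'Y' (after the try/except). Output: EY

Answer: EY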